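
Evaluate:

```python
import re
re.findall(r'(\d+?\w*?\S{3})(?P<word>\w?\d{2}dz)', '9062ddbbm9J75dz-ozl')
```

[('9062ddbbm9', 'J75dz')]

This matches one or more of a digit (lazy), then zero or more of a word character (lazy), then exactly 3 of a non-whitespace character (captured); then optionally a word character, then exactly 2 of a digit, then the literal 'dz' (captured as 'word').
Scanning left to right: at [0:15] match '9062ddbbm9J75dz', groups = ('9062ddbbm9', 'J75dz').
`findall` packs the 2 group values into a tuple for every match.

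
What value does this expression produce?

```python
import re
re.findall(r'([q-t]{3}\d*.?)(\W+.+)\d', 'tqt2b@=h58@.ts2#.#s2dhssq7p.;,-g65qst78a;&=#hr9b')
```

`findall` packs the 2 group values into a tuple for every match.

[('tqt2b', '@=h58@.ts2#.#s2dhssq7p.;,-g65qst78a;&=#hr')]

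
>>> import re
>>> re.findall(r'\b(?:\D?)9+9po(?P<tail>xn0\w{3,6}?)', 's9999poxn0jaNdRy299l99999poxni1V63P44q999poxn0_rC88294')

['xn0jaN']

This matches a word boundary (`\b`, zero-width); then optionally a non-digit (non-capturing group); then one or more of the literal '9', then the literal '9po'; then the literal 'xn0', then 3 to 6 of a word character (lazy) (captured as 'tail').
The `?` after the quantifier makes it lazy — it takes as little as possible before letting the rest of the pattern try.
Walking the string: at [0:13] match 's9999poxn0jaN', group 1 = 'xn0jaN'.
Because there's exactly one group, `findall` drops the full match and keeps group 1 from the one hit.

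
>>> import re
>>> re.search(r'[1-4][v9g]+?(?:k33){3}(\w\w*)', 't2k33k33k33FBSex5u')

This matches a character in [1-4], then one or more of one of [v9g] (lazy), then the literal 'k33' repeated 3 times; then a word character, then zero or more of a word character (captured).
`re.search` scans for the first position where the pattern succeeds.
Here the pattern never matches, so the call returns None.

None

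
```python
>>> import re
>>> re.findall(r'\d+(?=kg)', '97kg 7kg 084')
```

The `(?=…)`/`(?<=…)` assertion just peeks at neighbouring text; it doesn't advance the match position.
Scanning left to right: at [0:2] → '97'; at [5:6] → '7'.
With no groups in the pattern, `findall` gives back each whole match — 2 here.

['97', '7']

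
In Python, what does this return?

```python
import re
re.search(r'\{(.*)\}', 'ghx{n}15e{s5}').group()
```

'{n}15e{s5}'

`re.search` scans for the first position where the pattern succeeds.
The match spans [3:13] → '{n}15e{s5}'.
Captured: group 1 = 'n}15e{s5'.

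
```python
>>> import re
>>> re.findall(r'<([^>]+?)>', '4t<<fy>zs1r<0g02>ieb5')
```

['<fy', '0g02']

`findall` collects group 1 from each match (2 total).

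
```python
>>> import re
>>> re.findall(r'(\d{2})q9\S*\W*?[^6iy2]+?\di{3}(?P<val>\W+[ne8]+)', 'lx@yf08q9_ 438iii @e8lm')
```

This matches exactly 2 of a digit (captured); then the literal 'q9', then zero or more of a non-whitespace character, then zero or more of a non-word character (lazy); then one or more of any character except [6iy2] (lazy); then a digit, then exactly 3 of a literal 'i'; then one or more of a non-word character, then one or more of one of [ne8] (captured as 'val').
`findall` packs the 2 group values into a tuple for every match.

[('08', ' @e8')]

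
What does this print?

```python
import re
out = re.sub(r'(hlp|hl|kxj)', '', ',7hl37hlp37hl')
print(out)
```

Alternation tries branches left to right and keeps the first one that lets the overall match succeed at that position.
Matches: at [2:4] → 'hl'; at [6:9] → 'hlp'; at [11:13] → 'hl'.
`sub` substitutes '' at each match site.

,73737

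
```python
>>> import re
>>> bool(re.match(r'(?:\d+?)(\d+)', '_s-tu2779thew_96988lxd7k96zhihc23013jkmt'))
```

False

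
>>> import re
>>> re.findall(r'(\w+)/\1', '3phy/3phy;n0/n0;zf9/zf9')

`\1` has to match the exact text group 1 already captured.
Because there's exactly one group, `findall` drops the full match and keeps group 1 from each hit.

['3phy', 'n0', 'zf9']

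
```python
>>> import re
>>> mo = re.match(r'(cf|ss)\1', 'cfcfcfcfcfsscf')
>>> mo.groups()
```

('cf',)

The match spans [0:4] → 'cfcf'.
Captured: group 1 = 'cf'.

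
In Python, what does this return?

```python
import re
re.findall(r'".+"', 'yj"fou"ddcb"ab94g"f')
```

['"fou"ddcb"ab94g"']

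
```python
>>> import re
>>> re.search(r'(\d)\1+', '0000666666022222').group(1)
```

'0'

The backreference `\1` re-matches whatever the first group consumed, character for character.
Unlike `match`, `search` isn't anchored — it looks for the pattern anywhere in the string.
The match spans [0:4] → '0000'.
Captured: group 1 = '0'.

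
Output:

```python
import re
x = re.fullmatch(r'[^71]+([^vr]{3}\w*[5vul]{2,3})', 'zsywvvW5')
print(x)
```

None

`re.fullmatch` is like wrapping the pattern in `^…$` (in single-line mode).
Here the string isn't matched end-to-end, so the call returns None.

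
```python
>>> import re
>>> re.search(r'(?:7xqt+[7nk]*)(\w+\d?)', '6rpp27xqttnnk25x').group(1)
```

'25x'

The pattern matches the literal '7xq', then one or more of the literal 't', then zero or more of one of [7nk] (non-capturing group); then one or more of a word character, then optionally a digit (captured).
`search` walks the string left to right and returns the first match it finds.
The match spans [5:16] → '7xqttnnk25x'.
Captured: group 1 = '25x'.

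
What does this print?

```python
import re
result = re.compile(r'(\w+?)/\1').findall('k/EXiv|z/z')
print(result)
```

['z']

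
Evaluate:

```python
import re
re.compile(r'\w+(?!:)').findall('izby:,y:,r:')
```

['izb']

The negative lookaround is zero-width — it rules out positions where the adjacent text would match, without consuming anything.
Since nothing is captured, `findall` lists the 1 matched substring directly.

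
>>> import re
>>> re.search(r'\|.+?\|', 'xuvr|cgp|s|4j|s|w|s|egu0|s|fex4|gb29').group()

'|cgp|'

A non-greedy quantifier consumes as few characters as it can — just enough that the remainder of the pattern still matches from where it stops; whatever follows it matches normally.
The match spans [4:9] → '|cgp|'.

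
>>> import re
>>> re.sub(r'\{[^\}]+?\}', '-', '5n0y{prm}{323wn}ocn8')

Every occurrence is swapped for '-'.

'5n0y--ocn8'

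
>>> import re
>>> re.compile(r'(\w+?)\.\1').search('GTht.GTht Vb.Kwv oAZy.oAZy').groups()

('GTht',)

The match spans [0:9] → 'GTht.GTht'.
Captured: group 1 = 'GTht'.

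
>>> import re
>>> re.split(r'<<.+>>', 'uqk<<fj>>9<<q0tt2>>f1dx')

['uqk', 'f1dx']

Each match becomes a cut point; 2 segments remain.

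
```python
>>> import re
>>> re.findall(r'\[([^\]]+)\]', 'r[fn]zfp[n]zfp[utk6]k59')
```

`findall` collects group 1 from each match (3 total).

['fn', 'n', 'utk6']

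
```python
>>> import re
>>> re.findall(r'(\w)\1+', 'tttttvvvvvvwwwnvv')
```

['t', 'v', 'w', 'v']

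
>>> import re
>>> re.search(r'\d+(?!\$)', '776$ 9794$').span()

`(?!…)`/`(?<!…)` only lets a position through if the neighbouring text does NOT match; no characters are consumed.
The match spans [0:2] → '77'.

(0, 2)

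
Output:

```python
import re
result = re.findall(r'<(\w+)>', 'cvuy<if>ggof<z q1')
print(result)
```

['if']

Scanning left to right: at [4:8] match '<if>', group 1 = 'if'.
Because there's exactly one group, `findall` drops the full match and keeps group 1 from the one hit.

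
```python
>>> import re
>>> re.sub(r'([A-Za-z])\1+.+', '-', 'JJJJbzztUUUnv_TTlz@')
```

The backreference `\1` re-matches whatever the first group consumed, character for character.
Each match is replaced by '-'.

'-'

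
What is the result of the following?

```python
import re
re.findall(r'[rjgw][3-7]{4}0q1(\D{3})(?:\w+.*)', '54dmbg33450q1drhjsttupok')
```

`findall` collects group 1 from the one match (1 total).

['drh']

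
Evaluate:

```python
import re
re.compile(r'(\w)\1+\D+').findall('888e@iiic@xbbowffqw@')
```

['8']

The backreference `\1` re-matches whatever the first group consumed, character for character.
Scanning left to right: at [0:20] match '888e@iiic@xbbowffqw@', group 1 = '8'.
Because there's exactly one group, `findall` drops the full match and keeps group 1 from the one hit.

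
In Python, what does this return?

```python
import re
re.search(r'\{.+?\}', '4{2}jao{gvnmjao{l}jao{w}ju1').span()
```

(1, 4)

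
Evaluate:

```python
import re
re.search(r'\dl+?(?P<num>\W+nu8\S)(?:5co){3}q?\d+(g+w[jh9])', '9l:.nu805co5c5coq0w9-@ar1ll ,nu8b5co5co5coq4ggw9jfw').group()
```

'1ll ,nu8b5co5co5coq4ggw9'

Pattern: a digit, then one or more of a literal 'l' (lazy); then one or more of a non-word character, then the literal 'nu8', then a non-whitespace character (captured as 'num'); then the literal '5co' repeated 3 times, then optionally the literal 'q', then one or more of a digit; then one or more of a literal 'g', then the literal 'w', then one of [jh9] (captured).
`re.search` scans for the first position where the pattern succeeds.
The match spans [24:48] → '1ll ,nu8b5co5co5coq4ggw9'.
Captured: group 1 = ' ,nu8b', group 2 = 'ggw9'.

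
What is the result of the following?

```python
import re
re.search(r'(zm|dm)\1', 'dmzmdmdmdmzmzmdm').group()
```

'dmdm'

`\1` is not a pattern — it's the concrete string captured by group 1, re-applied verbatim.
`search` walks the string left to right and returns the first match it finds.
The match spans [4:8] → 'dmdm'.
Captured: group 1 = 'dm'.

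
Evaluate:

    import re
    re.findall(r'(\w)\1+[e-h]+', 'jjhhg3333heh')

['j', '3']

The backreference `\1` re-matches whatever the first group consumed, character for character.
Matches: at [0:5] match 'jjhhg', group 1 = 'j'; at [5:12] match '3333heh', group 1 = '3'.
With a single group, `findall` returns only what that group captured — 2 items.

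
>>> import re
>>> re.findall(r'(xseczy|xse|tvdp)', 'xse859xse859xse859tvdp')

['xse', 'xse', 'xse', 'tvdp']

Matches: at [0:3] match 'xse', group 1 = 'xse'; at [6:9] match 'xse', group 1 = 'xse'; at [12:15] match 'xse', group 1 = 'xse'; at [18:22] match 'tvdp', group 1 = 'tvdp'.
`findall` collects group 1 from each match (4 total).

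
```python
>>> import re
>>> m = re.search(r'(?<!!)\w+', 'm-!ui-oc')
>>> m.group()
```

'm'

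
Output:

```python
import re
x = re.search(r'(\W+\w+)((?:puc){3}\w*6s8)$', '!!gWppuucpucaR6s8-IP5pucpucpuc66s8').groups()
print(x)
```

('-IP5', 'pucpucpuc66s8')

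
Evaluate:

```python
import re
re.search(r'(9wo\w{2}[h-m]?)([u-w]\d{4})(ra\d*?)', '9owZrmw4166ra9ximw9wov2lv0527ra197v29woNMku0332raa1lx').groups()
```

('9wov2l', 'v0527', 'ra')

The pattern matches the literal '9wo', then exactly 2 of a word character, then optionally a character in [h-m] (captured); then a character in [u-w], then exactly 4 of a digit (captured); then the literal 'ra', then zero or more of a digit (lazy) (captured).
Because the quantifier is non-greedy, it stops expanding at the earliest point where the rest of the pattern can succeed.
Unlike `match`, `search` isn't anchored — it looks for the pattern anywhere in the string.
The match spans [18:31] → '9wov2lv0527ra'.
Captured: group 1 = '9wov2l', group 2 = 'v0527', group 3 = 'ra'.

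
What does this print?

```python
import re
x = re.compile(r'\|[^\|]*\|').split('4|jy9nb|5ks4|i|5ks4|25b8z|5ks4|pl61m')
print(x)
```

['4', '5ks4', '5ks4', '5ks4|pl61m']

Each match becomes a cut point; 4 segments remain.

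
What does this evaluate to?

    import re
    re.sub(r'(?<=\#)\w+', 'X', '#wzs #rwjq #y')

The `(?=…)`/`(?<=…)` assertion just peeks at neighbouring text; it doesn't advance the match position.
Matches: at [1:4] → 'wzs'; at [6:10] → 'rwjq'; at [12:13] → 'y'.
`sub` substitutes 'X' at each match site.

'#X #X #X'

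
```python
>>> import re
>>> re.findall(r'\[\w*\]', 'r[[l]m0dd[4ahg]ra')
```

No capturing groups, so `findall` returns the 2 full match strings.

['[l]', '[4ahg]']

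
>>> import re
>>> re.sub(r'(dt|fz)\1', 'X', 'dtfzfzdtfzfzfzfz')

'dtXdtXX'

`\1` is not a pattern — it's the concrete string captured by group 1, re-applied verbatim.
Matches: at [2:6] → 'fzfz'; at [8:12] → 'fzfz'; at [12:16] → 'fzfz'.
Every occurrence is swapped for 'X'.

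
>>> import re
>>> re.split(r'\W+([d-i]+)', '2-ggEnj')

['2', 'gg', 'Enj']

The pattern matches one or more of a non-word character; then one or more of a character in [d-i] (captured).
Matches to split on: at [1:4] → '-gg'.
With a capturing group present, the delimiter's captured portion is kept in the result list.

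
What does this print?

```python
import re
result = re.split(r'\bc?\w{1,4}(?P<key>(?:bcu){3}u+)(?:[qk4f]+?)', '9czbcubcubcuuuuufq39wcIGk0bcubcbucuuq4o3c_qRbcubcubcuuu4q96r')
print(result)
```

['', 'bcubcubcuuuuu', 'q39wcIGk0bcubcbucuuq4o3c_qRbcubcubcuuu4q96r']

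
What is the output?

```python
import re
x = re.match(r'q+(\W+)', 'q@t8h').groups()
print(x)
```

('@',)

The match spans [0:2] → 'q@'.
Captured: group 1 = '@'.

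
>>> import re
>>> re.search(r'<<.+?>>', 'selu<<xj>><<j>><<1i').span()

(4, 10)

A non-greedy quantifier consumes as few characters as it can — just enough that the remainder of the pattern still matches from where it stops; whatever follows it matches normally.
The match spans [4:10] → '<<xj>>'.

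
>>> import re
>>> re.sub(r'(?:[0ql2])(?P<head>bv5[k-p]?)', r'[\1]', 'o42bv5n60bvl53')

'o4[bv5n]60bvl53'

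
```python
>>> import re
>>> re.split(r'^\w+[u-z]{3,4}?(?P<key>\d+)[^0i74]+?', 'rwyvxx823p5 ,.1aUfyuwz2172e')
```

['', '823', '5 ,.1aUfyuwz2172e']

The `?` after the quantifier makes it lazy — it takes as little as possible before letting the rest of the pattern try.
`re.split` interleaves the captured-group text with the surrounding fragments.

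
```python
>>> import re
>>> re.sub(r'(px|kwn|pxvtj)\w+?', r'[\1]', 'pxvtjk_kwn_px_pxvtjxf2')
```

Branches in `(...|...)` are attempted left-to-right; the first branch that allows the whole pattern to succeed is taken.
`\1` in the replacement pulls in group 1's text for each match.

'[px]tjk_[kwn][px][px]tjxf2'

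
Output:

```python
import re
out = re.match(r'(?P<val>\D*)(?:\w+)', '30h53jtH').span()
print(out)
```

(0, 8)

Pattern: zero or more of a non-digit (captured as 'val'); then one or more of a word character (non-capturing group).
`re.match` won't scan ahead — the pattern has to work from the very first character.
The match spans [0:8] → '30h53jtH'.
Captured: group 1 = ''.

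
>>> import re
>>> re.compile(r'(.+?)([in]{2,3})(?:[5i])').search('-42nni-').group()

'-42nni'

The match spans [0:6] → '-42nni'.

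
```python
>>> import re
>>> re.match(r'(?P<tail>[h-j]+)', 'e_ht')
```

`re.match` won't scan ahead — the pattern has to work from the very first character.
Here the pattern fails at index 0, so the call returns None.

None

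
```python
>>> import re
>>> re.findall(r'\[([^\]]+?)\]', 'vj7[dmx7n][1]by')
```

['dmx7n', '1']

`findall` collects group 1 from each match (2 total).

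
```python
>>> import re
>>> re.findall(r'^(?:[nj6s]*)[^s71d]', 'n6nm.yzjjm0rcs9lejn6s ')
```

['n6nm']

Pattern: anchored at the start of the string; then zero or more of one of [nj6s] (non-capturing group); then any character except [s71d].
Walking the string: at [0:4] → 'n6nm'.
No capturing groups, so `findall` returns the 1 full match string.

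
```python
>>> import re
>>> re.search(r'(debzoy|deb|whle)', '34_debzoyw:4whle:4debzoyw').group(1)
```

'debzoy'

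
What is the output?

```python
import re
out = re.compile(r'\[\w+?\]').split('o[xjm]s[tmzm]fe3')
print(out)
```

['o', 's', 'fe3']

Matches to split on: at [1:6] → '[xjm]'; at [7:13] → '[tmzm]'.
`split` removes every match and returns the 3 fragments in between.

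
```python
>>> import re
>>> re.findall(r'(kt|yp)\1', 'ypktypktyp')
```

[]

`\1` has to match the exact text group 1 already captured.
With a single group, `findall` returns only what that group captured — 0 items.
Nothing in the string satisfies the pattern, so the list is empty.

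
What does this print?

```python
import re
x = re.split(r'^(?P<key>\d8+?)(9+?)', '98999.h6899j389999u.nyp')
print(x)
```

['', '98', '9', '99.h6899j389999u.nyp']

Pattern: anchored at the start of the string; then a digit, then one or more of the literal '8' (lazy) (captured as 'key'); then one or more of a literal '9' (lazy) (captured).
A `+?`/`*?`/`{m,n}?` starts at its minimum and grows only as far as needed for what follows to match.
Matches to split on: at [0:3] → '989'.
The group in the pattern means `split` returns the separators' captures alongside the pieces.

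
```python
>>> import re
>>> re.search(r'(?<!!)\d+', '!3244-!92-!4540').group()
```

The negative lookaround is zero-width — it rules out positions where the adjacent text would match, without consuming anything.
`re.search` tries every starting position until one works.
The match spans [2:5] → '244'.

'244'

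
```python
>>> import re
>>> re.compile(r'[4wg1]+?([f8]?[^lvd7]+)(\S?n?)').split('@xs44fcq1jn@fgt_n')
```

The pattern matches one or more of one of [4wg1] (lazy); then optionally one of [f8], then one or more of any character except [lvd7] (captured); then optionally a non-whitespace character, then optionally a literal 'n' (captured).
The group in the pattern means `split` returns the separators' captures alongside the pieces.

['@xs', '4fcq1jn@fgt_n', '', '']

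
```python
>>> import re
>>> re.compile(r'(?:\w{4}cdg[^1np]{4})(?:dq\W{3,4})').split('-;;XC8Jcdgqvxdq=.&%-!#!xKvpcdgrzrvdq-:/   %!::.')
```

['-;;XC8Jcdgqvxdq=.&%-!#!', '  %!::.']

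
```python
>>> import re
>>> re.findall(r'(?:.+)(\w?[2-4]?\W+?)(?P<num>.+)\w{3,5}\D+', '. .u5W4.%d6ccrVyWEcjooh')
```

[('%', 'd6ccrVyWEc')]

This matches one or more of any character (non-capturing group); then optionally a word character, then optionally a character in [2-4], then one or more of a non-word character (lazy) (captured); then one or more of any character (captured as 'num'); then 3 to 5 of a word character, then one or more of a non-digit.
Matches: at [0:23] match '. .u5W4.%d6ccrVyWEcjooh', groups = ('%', 'd6ccrVyWEc').
2 groups means the one result is a tuple of 2 captured strings — 1 here.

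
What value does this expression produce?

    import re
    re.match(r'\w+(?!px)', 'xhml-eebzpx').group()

'xhml'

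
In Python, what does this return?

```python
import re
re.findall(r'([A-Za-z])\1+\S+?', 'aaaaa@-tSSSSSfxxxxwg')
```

['a', 'S', 'x']

`\1` has to match the exact text group 1 already captured.
Walking the string: at [0:6] match 'aaaaa@', group 1 = 'a'; at [8:14] match 'SSSSSf', group 1 = 'S'; at [14:19] match 'xxxxw', group 1 = 'x'.
With a single group, `findall` returns only what that group captured — 3 items.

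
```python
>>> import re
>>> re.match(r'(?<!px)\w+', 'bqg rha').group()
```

`re.match` won't scan ahead — the pattern has to work from the very first character.
The match spans [0:3] → 'bqg'.

'bqg'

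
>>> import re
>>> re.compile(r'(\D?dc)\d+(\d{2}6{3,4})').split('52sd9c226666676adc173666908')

This matches optionally a non-digit, then the literal 'dc' (captured); then one or more of a digit; then exactly 2 of a digit, then 3 to 4 of a literal '6' (captured).
Matches to split on: at [15:24] → 'adc173666'.
The group in the pattern means `split` returns the separators' captures alongside the pieces.

['52sd9c226666676', 'adc', '73666', '908']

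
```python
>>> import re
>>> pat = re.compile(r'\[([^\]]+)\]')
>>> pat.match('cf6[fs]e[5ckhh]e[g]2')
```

None

`re.match` won't scan ahead — the pattern has to work from the very first character.
Here position 0 doesn't satisfy it, so the call returns None.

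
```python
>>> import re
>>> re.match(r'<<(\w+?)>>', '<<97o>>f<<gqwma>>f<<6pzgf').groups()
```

('97o',)

The match spans [0:7] → '<<97o>>'.
Captured: group 1 = '97o'.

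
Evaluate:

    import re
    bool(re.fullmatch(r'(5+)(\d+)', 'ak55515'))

False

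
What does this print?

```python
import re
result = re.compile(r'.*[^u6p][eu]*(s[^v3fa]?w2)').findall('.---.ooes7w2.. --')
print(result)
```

Pattern: zero or more of any character, then any character except [u6p], then zero or more of one of [eu]; then the literal 's', then optionally any character except [v3fa], then the literal 'w2' (captured).
`findall` collects group 1 from the one match (1 total).

['s7w2']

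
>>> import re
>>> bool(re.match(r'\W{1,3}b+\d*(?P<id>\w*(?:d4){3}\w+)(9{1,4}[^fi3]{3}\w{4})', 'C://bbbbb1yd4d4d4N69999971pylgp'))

With `match`, the pattern is implicitly anchored at the beginning.
Here the string doesn't start with a match, so the call returns None, and `bool(None)` is False.

False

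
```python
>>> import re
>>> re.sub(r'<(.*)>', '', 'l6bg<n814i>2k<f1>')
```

'l6bg'

`sub` substitutes '' at each match site.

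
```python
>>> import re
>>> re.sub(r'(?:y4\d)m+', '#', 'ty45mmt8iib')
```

't#t8iib'

The pattern matches the literal 'y4', then a digit (non-capturing group); then one or more of a literal 'm'.
Each match is replaced by '#'.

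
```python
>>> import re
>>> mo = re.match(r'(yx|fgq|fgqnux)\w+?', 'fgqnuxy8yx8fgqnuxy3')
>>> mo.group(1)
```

Alternation isn't longest-match — the leftmost alternative that fits at this position is chosen.
`match` is anchored at position 0; if the pattern doesn't fit there, it returns None.
The match spans [0:4] → 'fgqn'.
Captured: group 1 = 'fgq'.

'fgq'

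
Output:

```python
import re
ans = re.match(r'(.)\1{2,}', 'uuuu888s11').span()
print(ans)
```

(0, 4)

The backreference `\1` re-matches whatever the first group consumed, character for character.
`re.match` won't scan ahead — the pattern has to work from the very first character.
The match spans [0:4] → 'uuuu'.
Captured: group 1 = 'u'.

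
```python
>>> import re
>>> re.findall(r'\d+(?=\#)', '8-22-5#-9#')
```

['5', '9']

The `(?=…)`/`(?<=…)` assertion just peeks at neighbouring text; it doesn't advance the match position.
Matches: at [5:6] → '5'; at [8:9] → '9'.
Since nothing is captured, `findall` lists the 2 matched substrings directly.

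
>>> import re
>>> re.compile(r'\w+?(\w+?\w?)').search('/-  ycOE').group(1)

The match spans [4:7] → 'ycO'.
Captured: group 1 = 'cO'.

'cO'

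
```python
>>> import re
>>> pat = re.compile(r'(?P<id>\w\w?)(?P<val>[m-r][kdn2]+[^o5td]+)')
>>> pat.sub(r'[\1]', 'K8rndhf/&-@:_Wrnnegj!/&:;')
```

'[K8]'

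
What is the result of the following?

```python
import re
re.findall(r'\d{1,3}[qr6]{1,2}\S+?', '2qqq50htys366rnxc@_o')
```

['2qqq', '366rn']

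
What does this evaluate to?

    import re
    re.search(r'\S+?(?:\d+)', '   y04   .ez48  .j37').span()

Pattern: one or more of a non-whitespace character (lazy); then one or more of a digit (non-capturing group).
`search` walks the string left to right and returns the first match it finds.
The match spans [3:6] → 'y04'.

(3, 6)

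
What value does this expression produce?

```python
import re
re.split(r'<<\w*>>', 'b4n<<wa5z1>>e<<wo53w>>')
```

['b4n', 'e', '']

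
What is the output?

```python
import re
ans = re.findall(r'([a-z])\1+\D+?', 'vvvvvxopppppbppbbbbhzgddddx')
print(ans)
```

['v', 'p', 'p', 'b', 'd']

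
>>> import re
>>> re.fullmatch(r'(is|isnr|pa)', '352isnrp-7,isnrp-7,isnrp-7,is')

`re.fullmatch` requires the pattern to consume the entire string.
Here the string isn't matched end-to-end, so the call returns None.

None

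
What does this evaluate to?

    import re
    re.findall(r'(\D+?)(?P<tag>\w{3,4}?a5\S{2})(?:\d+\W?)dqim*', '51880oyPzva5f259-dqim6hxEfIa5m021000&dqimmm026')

This matches one or more of a non-digit (lazy) (captured); then 3 to 4 of a word character (lazy), then the literal 'a5', then exactly 2 of a non-whitespace character (captured as 'tag'); then one or more of a digit, then optionally a non-word character (non-capturing group); then the literal 'dqi', then zero or more of the literal 'm'.
Because the quantifier is non-greedy, it stops expanding at the earliest point where the rest of the pattern can succeed.
Scanning left to right: at [5:21] match 'oyPzva5f259-dqim', groups = ('o', 'yPzva5f2'); at [22:43] match 'hxEfIa5m021000&dqimmm', groups = ('h', 'xEfIa5m0').
2 groups means each result is a tuple of 2 captured strings — 2 here.

[('o', 'yPzva5f2'), ('h', 'xEfIa5m0')]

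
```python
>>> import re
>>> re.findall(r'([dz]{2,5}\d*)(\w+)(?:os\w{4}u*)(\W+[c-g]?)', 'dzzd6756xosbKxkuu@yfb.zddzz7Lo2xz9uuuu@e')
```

This matches 2 to 5 of one of [dz], then zero or more of a digit (captured); then one or more of a word character (captured); then the literal 'os', then exactly 4 of a word character, then zero or more of a literal 'u' (non-capturing group); then one or more of a non-word character, then optionally a character in [c-g] (captured).
Matches: at [0:18] match 'dzzd6756xosbKxkuu@', groups = ('dzzd6756', 'x', '@').
With 3 capturing groups, `findall` returns a 3-tuple per match.

[('dzzd6756', 'x', '@')]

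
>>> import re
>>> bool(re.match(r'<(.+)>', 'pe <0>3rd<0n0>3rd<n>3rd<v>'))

`re.match` only tries the pattern at the start of the string.
Here the string doesn't start with a match, so the call returns None, and `bool(None)` is False.

False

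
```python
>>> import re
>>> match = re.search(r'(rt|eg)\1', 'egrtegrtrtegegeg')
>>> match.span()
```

(6, 10)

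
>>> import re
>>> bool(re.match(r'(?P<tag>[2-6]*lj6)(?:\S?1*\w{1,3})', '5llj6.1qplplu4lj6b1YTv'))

False

Pattern: zero or more of a character in [2-6], then the literal 'lj6' (captured as 'tag'); then optionally a non-whitespace character, then zero or more of a literal '1', then 1 to 3 of a word character (non-capturing group).
`match` is anchored at position 0; if the pattern doesn't fit there, it returns None.
Here the string doesn't start with a match, so the call returns None, and `bool(None)` is False.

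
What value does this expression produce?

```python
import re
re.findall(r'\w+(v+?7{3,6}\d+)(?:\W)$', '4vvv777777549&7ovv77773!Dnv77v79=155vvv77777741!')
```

['v77777741']

Pattern: one or more of a word character; then one or more of the literal 'v' (lazy), then 3 to 6 of the literal '7', then one or more of a digit (captured); then a non-word character (non-capturing group); then anchored at the end.
Scanning left to right: at [33:48] match '155vvv77777741!', group 1 = 'v77777741'.
One capturing group, so `findall` returns just the captured substring from the one match — 1 in all.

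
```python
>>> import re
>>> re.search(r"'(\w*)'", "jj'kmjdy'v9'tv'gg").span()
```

(2, 9)

Unlike `match`, `search` isn't anchored — it looks for the pattern anywhere in the string.
The match spans [2:9] → "'kmjdy'".
Captured: group 1 = 'kmjdy'.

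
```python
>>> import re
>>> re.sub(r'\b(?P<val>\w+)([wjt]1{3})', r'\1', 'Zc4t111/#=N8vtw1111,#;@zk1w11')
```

`\1` in the replacement pulls in group 1's text for each match.

'Zc4/#=N8vt1,#;@zk1w11'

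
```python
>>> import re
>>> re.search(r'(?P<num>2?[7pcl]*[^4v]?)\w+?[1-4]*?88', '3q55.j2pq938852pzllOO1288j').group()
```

'.j2pq9388'

With the lazy modifier that quantifier settles for the fewest repetitions that let the rest of the pattern succeed (the atoms after it are unaffected and can still be greedy).
The match spans [4:13] → '.j2pq9388'.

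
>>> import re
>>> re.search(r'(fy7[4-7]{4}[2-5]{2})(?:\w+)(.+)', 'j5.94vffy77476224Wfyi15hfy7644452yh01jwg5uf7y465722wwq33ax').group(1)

'fy7747622'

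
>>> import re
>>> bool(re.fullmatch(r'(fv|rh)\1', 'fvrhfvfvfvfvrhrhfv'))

`re.fullmatch` requires the pattern to consume the entire string.
Here the string isn't matched end-to-end, so the call returns None, and `bool(None)` is False.

False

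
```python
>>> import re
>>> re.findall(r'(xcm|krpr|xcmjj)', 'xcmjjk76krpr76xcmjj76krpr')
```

['xcm', 'krpr', 'xcm', 'krpr']

`|` is ordered: at each position the engine commits to the first alternative that works.
Because there's exactly one group, `findall` drops the full match and keeps group 1 from each hit.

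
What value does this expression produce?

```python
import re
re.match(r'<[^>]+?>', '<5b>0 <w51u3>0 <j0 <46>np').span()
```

`match` is anchored at position 0; if the pattern doesn't fit there, it returns None.
The match spans [0:4] → '<5b>'.

(0, 4)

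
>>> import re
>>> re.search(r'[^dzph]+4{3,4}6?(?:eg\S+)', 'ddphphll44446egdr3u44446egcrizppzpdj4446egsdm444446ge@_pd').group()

'll44446egdr3u44446egcrizppzpdj4446egsdm444446ge@_pd'

The match spans [6:57] → 'll44446egdr3u44446egcrizppzpdj4446egsdm444446ge@_pd'.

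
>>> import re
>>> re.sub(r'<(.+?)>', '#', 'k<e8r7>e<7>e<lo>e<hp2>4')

Lazy quantifiers expand one character at a time until the remainder of the pattern can match.
Matches: at [1:7] → '<e8r7>'; at [8:11] → '<7>'; at [12:16] → '<lo>'; at [17:22] → '<hp2>'.
Each match is replaced by '#'.

'k#e#e#e#4'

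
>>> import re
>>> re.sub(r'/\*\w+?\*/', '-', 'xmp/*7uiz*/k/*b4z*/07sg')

Matches: at [3:11] → '/*7uiz*/'; at [12:19] → '/*b4z*/'.
Every occurrence is swapped for '-'.

'xmp-k-07sg'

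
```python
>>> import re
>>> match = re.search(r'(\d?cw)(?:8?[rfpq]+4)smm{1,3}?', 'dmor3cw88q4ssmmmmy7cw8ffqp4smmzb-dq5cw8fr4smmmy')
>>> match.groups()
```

The pattern matches optionally a digit, then the literal 'cw' (captured); then optionally a literal '8', then one or more of one of [rfpq], then a literal '4' (non-capturing group); then the literal 'sm', then 1 to 3 of a literal 'm' (lazy).
Unlike `match`, `search` isn't anchored — it looks for the pattern anywhere in the string.
The match spans [18:30] → '7cw8ffqp4smm'.
Captured: group 1 = '7cw'.

('7cw',)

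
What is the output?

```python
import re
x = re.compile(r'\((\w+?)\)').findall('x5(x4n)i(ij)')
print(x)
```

['x4n', 'ij']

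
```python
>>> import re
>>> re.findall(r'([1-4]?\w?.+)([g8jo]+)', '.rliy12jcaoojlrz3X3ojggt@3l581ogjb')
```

[('.rliy12jcaoojlrz3X3ojggt@3l581og', 'j')]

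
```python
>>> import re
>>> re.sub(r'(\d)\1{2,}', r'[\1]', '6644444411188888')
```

After group 1 captures some text, `\1` only succeeds where that same text appears again.
Matches: at [2:8] → '444444'; at [8:11] → '111'; at [11:16] → '88888'.
Each match is replaced using the text its own group 1 captured.

'66[4][1][8]'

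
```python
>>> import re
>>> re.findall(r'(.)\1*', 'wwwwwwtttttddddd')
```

`\1` has to match the exact text group 1 already captured.
Scanning left to right: at [0:6] match 'wwwwww', group 1 = 'w'; at [6:11] match 'ttttt', group 1 = 't'; at [11:16] match 'ddddd', group 1 = 'd'.
With a single group, `findall` returns only what that group captured — 3 items.

['w', 't', 'd']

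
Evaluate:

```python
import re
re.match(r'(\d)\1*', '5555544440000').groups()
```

('5',)

The match spans [0:5] → '55555'.
Captured: group 1 = '5'.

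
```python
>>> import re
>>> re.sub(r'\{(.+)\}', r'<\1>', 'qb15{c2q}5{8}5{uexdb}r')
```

'qb15<c2q}5{8}5{uexdb>r'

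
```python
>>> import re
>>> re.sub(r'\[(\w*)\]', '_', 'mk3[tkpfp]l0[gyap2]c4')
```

'mk3_l0_c4'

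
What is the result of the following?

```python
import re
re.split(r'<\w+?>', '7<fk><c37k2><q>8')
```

`split` removes every match and returns the 4 fragments in between.

['7', '', '', '8']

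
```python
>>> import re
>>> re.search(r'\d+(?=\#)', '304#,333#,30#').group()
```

The lookaround is zero-width — it requires the adjacent text to match without consuming it, so the asserted text isn't part of the match.
The match spans [0:3] → '304'.

'304'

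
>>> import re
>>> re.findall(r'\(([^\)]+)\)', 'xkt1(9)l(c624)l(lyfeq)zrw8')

With a single group, `findall` returns only what that group captured — 3 items.

['9', 'c624', 'lyfeq']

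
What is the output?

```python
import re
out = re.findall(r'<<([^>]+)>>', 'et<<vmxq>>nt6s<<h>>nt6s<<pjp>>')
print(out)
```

['vmxq', 'h', 'pjp']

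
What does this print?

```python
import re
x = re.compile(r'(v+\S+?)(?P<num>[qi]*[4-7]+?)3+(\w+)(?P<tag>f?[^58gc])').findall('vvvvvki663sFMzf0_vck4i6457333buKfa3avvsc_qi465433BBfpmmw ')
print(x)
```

Pattern: one or more of a literal 'v', then one or more of a non-whitespace character (lazy) (captured); then zero or more of one of [qi], then one or more of a character in [4-7] (lazy) (captured as 'num'); then one or more of a literal '3'; then one or more of a word character (captured); then optionally a literal 'f', then any character except [58gc] (captured as 'tag').
Matches: at [0:57] match 'vvvvvki663sFMzf0_vck4i6457333buKfa3avvsc_qi465433BBfpmmw ', groups = ('vvvvvk', 'i66', 'sFMzf0_vck4i6457333buKfa3avvsc_qi465433BBfpmmw', ' ').
With 4 capturing groups, `findall` returns a 4-tuple per match.

[('vvvvvk', 'i66', 'sFMzf0_vck4i6457333buKfa3avvsc_qi465433BBfpmmw', ' ')]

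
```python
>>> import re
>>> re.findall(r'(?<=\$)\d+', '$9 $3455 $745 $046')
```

The lookaround is zero-width — it requires the adjacent text to match without consuming it, so the asserted text isn't part of the match.
Walking the string: at [1:2] → '9'; at [4:8] → '3455'; at [10:13] → '745'; at [15:18] → '046'.
Since nothing is captured, `findall` lists the 4 matched substrings directly.

['9', '3455', '745', '046']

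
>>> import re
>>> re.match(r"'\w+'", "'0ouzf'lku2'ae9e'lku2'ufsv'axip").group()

"'0ouzf'"

`re.match` won't scan ahead — the pattern has to work from the very first character.
The match spans [0:7] → "'0ouzf'".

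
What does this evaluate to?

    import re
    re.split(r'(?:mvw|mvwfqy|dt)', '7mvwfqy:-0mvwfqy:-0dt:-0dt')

['7', 'fqy:-0', 'fqy:-0', ':-0', '']

Alternation isn't longest-match — the leftmost alternative that fits at this position is chosen.
Matches to split on: at [1:4] → 'mvw'; at [10:13] → 'mvw'; at [19:21] → 'dt'; at [24:26] → 'dt'.
Splitting on the pattern gives 5 pieces.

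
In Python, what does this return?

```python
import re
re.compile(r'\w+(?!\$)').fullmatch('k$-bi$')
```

`(?!…)`/`(?<!…)` only lets a position through if the neighbouring text does NOT match; no characters are consumed.
`fullmatch` succeeds only if the pattern covers the string from start to end.
Here the string isn't matched end-to-end, so the call returns None.

None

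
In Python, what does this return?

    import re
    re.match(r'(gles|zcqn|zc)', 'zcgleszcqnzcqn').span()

(0, 2)

`re.match` only tries the pattern at the start of the string.
The match spans [0:2] → 'zc'.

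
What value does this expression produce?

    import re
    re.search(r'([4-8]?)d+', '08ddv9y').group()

This matches optionally a character in [4-8] (captured); then one or more of a literal 'd'.
`re.search` tries every starting position until one works.
The match spans [1:4] → '8dd'.
Captured: group 1 = '8'.

'8dd'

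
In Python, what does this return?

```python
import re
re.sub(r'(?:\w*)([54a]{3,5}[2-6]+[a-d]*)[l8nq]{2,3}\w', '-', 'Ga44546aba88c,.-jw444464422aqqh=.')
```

'-,.--=.'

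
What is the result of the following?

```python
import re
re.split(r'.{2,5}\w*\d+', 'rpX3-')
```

Pattern: 2 to 5 of any character, then zero or more of a word character; then one or more of a digit.
Matches to split on: at [0:4] → 'rpX3'.
Each match becomes a cut point; 2 segments remain.

['', '-']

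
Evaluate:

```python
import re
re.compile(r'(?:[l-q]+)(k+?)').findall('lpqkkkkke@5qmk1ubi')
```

['k', 'k']

Because the quantifier is non-greedy, it stops expanding at the earliest point where the rest of the pattern can succeed.
With a single group, `findall` returns only what that group captured — 2 items.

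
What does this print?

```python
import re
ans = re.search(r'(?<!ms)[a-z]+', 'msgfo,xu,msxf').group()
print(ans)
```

msgfo

A negative assertion filters positions out without eating any characters.
`re.search` tries every starting position until one works.
The match spans [0:5] → 'msgfo'.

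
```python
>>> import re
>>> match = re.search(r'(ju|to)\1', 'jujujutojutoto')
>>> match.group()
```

'juju'

`\1` has to match the exact text group 1 already captured.
`search` walks the string left to right and returns the first match it finds.
The match spans [0:4] → 'juju'.
Captured: group 1 = 'ju'.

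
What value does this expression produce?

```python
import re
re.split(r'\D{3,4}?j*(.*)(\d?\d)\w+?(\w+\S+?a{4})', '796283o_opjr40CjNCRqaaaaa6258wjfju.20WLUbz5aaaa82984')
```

['796283', 'pjr40CjNCRqaaaaa6258wjfju.2', '0', 'LUbz5aaaa', '82984']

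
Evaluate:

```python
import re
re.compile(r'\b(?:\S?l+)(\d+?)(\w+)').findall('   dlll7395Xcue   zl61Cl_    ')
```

[('7', '395Xcue'), ('6', '1Cl_')]

With the lazy modifier that quantifier settles for the fewest repetitions that let the rest of the pattern succeed (the atoms after it are unaffected and can still be greedy).
`findall` packs the 2 group values into a tuple for every match.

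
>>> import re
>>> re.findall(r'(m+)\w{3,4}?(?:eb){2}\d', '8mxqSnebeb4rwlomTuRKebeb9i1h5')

['m', 'm']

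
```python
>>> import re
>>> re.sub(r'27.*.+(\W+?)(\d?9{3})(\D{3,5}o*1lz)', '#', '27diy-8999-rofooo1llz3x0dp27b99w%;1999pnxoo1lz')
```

'#'

The pattern matches the literal '27', then zero or more of any character, then one or more of any character; then one or more of a non-word character (lazy) (captured); then optionally a digit, then exactly 3 of the literal '9' (captured); then 3 to 5 of a non-digit, then zero or more of the literal 'o', then the literal '1lz' (captured).
`sub` substitutes '#' at each match site.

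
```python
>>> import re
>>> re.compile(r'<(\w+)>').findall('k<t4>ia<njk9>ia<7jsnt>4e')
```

['t4', 'njk9', '7jsnt']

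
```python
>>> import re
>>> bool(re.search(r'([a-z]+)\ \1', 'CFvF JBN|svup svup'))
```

True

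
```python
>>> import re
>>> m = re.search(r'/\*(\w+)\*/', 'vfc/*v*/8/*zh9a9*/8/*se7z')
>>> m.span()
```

(3, 8)

`re.search` scans for the first position where the pattern succeeds.
The match spans [3:8] → '/*v*/'.
Captured: group 1 = 'v'.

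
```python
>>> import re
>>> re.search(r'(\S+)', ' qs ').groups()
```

The match spans [1:3] → 'qs'.
Captured: group 1 = 'qs'.

('qs',)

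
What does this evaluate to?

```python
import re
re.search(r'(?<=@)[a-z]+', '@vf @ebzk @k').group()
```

Because the assertion is zero-width, the text it checks is not consumed and won't appear in the result.
The match spans [1:3] → 'vf'.

'vf'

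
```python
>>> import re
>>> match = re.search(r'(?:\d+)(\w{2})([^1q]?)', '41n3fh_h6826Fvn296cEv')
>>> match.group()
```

The match spans [0:5] → '41n3f'.

'41n3f'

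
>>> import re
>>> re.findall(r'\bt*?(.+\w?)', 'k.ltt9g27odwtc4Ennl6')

['k.ltt9g27odwtc4Ennl6']

The pattern matches a word boundary (`\b`, zero-width); then zero or more of a literal 't' (lazy); then one or more of any character, then optionally a word character (captured).
Walking the string: at [0:20] match 'k.ltt9g27odwtc4Ennl6', group 1 = 'k.ltt9g27odwtc4Ennl6'.
With a single group, `findall` returns only what that group captured — 1 item.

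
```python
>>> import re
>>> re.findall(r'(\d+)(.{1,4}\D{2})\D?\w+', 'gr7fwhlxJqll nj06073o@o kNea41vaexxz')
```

This matches one or more of a digit (captured); then 1 to 4 of any character, then exactly 2 of a non-digit (captured); then optionally a non-digit, then one or more of a word character.
Scanning left to right: at [2:12] match '7fwhlxJqll', groups = ('7', 'fwhlxJ'); at [15:36] match '06073o@o kNea41vaexxz', groups = ('06073', 'o@o kN').
2 groups means each result is a tuple of 2 captured strings — 2 here.

[('7', 'fwhlxJ'), ('06073', 'o@o kN')]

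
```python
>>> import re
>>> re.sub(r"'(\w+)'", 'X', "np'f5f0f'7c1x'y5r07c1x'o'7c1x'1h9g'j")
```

"npX7c1xXoX1h9g'j"

Matches: at [2:9] → "'f5f0f'"; at [13:23] → "'y5r07c1x'"; at [24:30] → "'7c1x'".
Each match is replaced by 'X'.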